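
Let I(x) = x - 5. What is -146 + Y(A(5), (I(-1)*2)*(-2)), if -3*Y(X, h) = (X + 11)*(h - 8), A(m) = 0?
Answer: -614/3 ≈ -204.67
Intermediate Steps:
I(x) = -5 + x
Y(X, h) = -(-8 + h)*(11 + X)/3 (Y(X, h) = -(X + 11)*(h - 8)/3 = -(11 + X)*(-8 + h)/3 = -(-8 + h)*(11 + X)/3)
-146 + Y(A(5), (I(-1)*2)*(-2)) = -146 + (88/3 - 11*(-5 - 1)*2*(-2)/3 + (8/3)*0 - ⅓*0*((-5 - 1)*2)*(-2)) = -146 + (88/3 - 11*(-6*2)*(-2)/3 + 0 - ⅓*0*-6*2*(-2)) = -146 + (88/3 - (-44)*(-2) + 0 - ⅓*0*(-12*(-2))) = -146 + (88/3 - 11/3*24 + 0 - ⅓*0*24) = -146 + (88/3 - 88 + 0 + 0) = -146 - 176/3 = -614/3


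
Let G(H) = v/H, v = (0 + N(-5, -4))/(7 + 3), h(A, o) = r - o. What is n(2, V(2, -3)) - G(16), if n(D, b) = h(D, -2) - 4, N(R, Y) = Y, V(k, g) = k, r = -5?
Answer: -279/40 ≈ -6.9750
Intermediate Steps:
h(A, o) = -5 - o
v = -2/5 (v = (0 - 4)/(7 + 3) = -4/10 = -4*1/10 = -2/5 ≈ -0.40000)
n(D, b) = -7 (n(D, b) = (-5 - 1*(-2)) - 4 = (-5 + 2) - 4 = -3 - 4 = -7)
G(H) = -2/(5*H)
n(2, V(2, -3)) - G(16) = -7 - (-2)/(5*16) = -7 - 1*(-1/40) = -7 + 1/40 = -279/40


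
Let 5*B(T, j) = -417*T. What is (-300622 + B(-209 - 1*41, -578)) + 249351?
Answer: -30421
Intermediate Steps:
B(T, j) = -417*T/5 (B(T, j) = (-417*T)/5 = -417*T/5)
(-300622 + B(-209 - 1*41, -578)) + 249351 = (-300622 - 417*(-209 - 1*41)/5) + 249351 = (-300622 - 417*(-209 - 41)/5) + 249351 = (-300622 - 417/5*(-250)) + 249351 = (-300622 + 20850) + 249351 = -279772 + 249351 = -30421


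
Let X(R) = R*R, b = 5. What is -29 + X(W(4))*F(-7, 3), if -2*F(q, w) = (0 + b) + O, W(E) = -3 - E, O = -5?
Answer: -29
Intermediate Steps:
X(R) = R²
F(q, w) = 0 (F(q, w) = -((0 + 5) - 5)/2 = -(5 - 5)/2 = -½*0 = 0)
-29 + X(W(4))*F(-7, 3) = -29 + (-3 - 1*4)²*0 = -29 + (-3 - 4)²*0 = -29 + (-7)²*0 = -29 + 49*0 = -29 + 0 = -29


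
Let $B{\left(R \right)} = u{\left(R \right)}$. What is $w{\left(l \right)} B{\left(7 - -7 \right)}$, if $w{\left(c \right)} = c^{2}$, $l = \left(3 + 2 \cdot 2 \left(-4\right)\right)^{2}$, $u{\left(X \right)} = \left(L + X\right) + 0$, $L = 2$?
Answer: $456976$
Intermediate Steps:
$u{\left(X \right)} = 2 + X$ ($u{\left(X \right)} = \left(2 + X\right) + 0 = 2 + X$)
$B{\left(R \right)} = 2 + R$
$l = 169$ ($l = \left(3 + 4 \left(-4\right)\right)^{2} = \left(3 - 16\right)^{2} = \left(-13\right)^{2} = 169$)
$w{\left(l \right)} B{\left(7 - -7 \right)} = 169^{2} \left(2 + \left(7 - -7\right)\right) = 28561 \left(2 + \left(7 + 7\right)\right) = 28561 \left(2 + 14\right) = 28561 \cdot 16 = 456976$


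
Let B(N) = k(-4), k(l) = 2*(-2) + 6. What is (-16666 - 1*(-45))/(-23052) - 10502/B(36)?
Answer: -121029431/23052 ≈ -5250.3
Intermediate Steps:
k(l) = 2 (k(l) = -4 + 6 = 2)
B(N) = 2
(-16666 - 1*(-45))/(-23052) - 10502/B(36) = (-16666 - 1*(-45))/(-23052) - 10502/2 = (-16666 + 45)*(-1/23052) - 10502*1/2 = -16621*(-1/23052) - 5251 = 16621/23052 - 5251 = -121029431/23052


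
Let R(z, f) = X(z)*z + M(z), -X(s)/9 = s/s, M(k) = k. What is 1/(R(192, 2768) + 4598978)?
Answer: 1/4597442 ≈ 2.1751e-7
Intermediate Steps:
X(s) = -9 (X(s) = -9*s/s = -9*1 = -9)
R(z, f) = -8*z (R(z, f) = -9*z + z = -8*z)
1/(R(192, 2768) + 4598978) = 1/(-8*192 + 4598978) = 1/(-1536 + 4598978) = 1/4597442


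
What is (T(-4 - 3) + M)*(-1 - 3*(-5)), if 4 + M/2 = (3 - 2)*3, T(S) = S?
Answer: -126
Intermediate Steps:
M = -2 (M = -8 + 2*((3 - 2)*3) = -8 + 2*(1*3) = -8 + 2*3 = -8 + 6 = -2)
(T(-4 - 3) + M)*(-1 - 3*(-5)) = ((-4 - 3) - 2)*(-1 - 3*(-5)) = (-7 - 2)*(-1 + 15) = -9*14 = -126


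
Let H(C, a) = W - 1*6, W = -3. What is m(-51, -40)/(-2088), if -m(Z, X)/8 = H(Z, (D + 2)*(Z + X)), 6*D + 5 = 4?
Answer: -1/29 ≈ -0.034483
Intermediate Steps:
D = -⅙ (D = -⅚ + (⅙)*4 = -⅚ + ⅔ = -⅙ ≈ -0.16667)
H(C, a) = -9 (H(C, a) = -3 - 1*6 = -3 - 6 = -9)
m(Z, X) = 72 (m(Z, X) = -8*(-9) = 72)
m(-51, -40)/(-2088) = 72/(-2088) = 72*(-1/2088) = -1/29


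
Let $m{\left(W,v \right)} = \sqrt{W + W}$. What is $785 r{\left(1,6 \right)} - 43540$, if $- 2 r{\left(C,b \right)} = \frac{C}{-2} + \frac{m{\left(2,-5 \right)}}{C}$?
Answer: $- \frac{176515}{4} \approx -44129.0$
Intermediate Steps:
$m{\left(W,v \right)} = \sqrt{2} \sqrt{W}$ ($m{\left(W,v \right)} = \sqrt{2 W} = \sqrt{2} \sqrt{W}$)
$r{\left(C,b \right)} = - \frac{1}{C} + \frac{C}{4}$ ($r{\left(C,b \right)} = - \frac{\frac{C}{-2} + \frac{\sqrt{2} \sqrt{2}}{C}}{2} = - \frac{C \left(- \frac{1}{2}\right) + \frac{2}{C}}{2} = - \frac{- \frac{C}{2} + \frac{2}{C}}{2} = - \frac{\frac{2}{C} - \frac{C}{2}}{2} = - \frac{1}{C} + \frac{C}{4}$)
$785 r{\left(1,6 \right)} - 43540 = 785 \left(- 1^{-1} + \frac{1}{4} \cdot 1\right) - 43540 = 785 \left(\left(-1\right) 1 + \frac{1}{4}\right) - 43540 = 785 \left(-1 + \frac{1}{4}\right) - 43540 = 785 \left(- \frac{3}{4}\right) - 43540 = - \frac{2355}{4} - 43540 = - \frac{176515}{4}$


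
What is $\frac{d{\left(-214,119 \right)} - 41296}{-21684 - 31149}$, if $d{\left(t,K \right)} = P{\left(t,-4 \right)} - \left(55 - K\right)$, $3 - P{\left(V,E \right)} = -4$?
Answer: $\frac{41225}{52833} \approx 0.78029$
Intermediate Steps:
$P{\left(V,E \right)} = 7$ ($P{\left(V,E \right)} = 3 - -4 = 3 + 4 = 7$)
$d{\left(t,K \right)} = -48 + K$ ($d{\left(t,K \right)} = 7 - \left(55 - K\right) = 7 + \left(-55 + K\right) = -48 + K$)
$\frac{d{\left(-214,119 \right)} - 41296}{-21684 - 31149} = \frac{\left(-48 + 119\right) - 41296}{-21684 - 31149} = \frac{71 - 41296}{-52833} = \left(-41225\right) \left(- \frac{1}{52833}\right) = \frac{41225}{52833}$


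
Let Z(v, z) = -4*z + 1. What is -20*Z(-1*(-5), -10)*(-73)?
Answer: 59860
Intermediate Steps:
Z(v, z) = 1 - 4*z
-20*Z(-1*(-5), -10)*(-73) = -20*(1 - 4*(-10))*(-73) = -20*(1 + 40)*(-73) = -20*41*(-73) = -820*(-73) = 59860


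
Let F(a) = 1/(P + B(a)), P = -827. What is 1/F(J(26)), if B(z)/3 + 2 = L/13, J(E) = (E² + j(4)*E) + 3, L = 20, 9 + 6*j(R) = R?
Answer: -10769/13 ≈ -828.38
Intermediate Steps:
j(R) = -3/2 + R/6
J(E) = 3 + E² - 5*E/6 (J(E) = (E² + (-3/2 + (⅙)*4)*E) + 3 = (E² + (-3/2 + ⅔)*E) + 3 = (E² - 5*E/6) + 3 = 3 + E² - 5*E/6)
B(z) = -18/13 (B(z) = -6 + 3*(20/13) = -6 + 60/13 = -18/13)
F(a) = -13/10769 (F(a) = 1/(-827 - 18/13) = 1/(-10769/13) = -13/10769)
1/F(J(26)) = 1/(-13/10769) = -10769/13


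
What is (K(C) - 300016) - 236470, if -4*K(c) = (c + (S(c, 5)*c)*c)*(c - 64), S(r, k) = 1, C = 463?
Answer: -21965978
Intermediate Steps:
K(c) = -(-64 + c)*(c + c**2)/4 (K(c) = -(c + (1*c)*c)*(c - 64)/4 = -(c + c*c)*(-64 + c)/4 = -(c + c**2)*(-64 + c)/4 = -(-64 + c)*(c + c**2)/4)
(K(C) - 300016) - 236470 = ((1/4)*463*(64 - 1*463**2 + 63*463) - 300016) - 236470 = ((1/4)*463*(64 - 1*214369 + 29169) - 300016) - 236470 = ((1/4)*463*(64 - 214369 + 29169) - 300016) - 236470 = ((1/4)*463*(-185136) - 300016) - 236470 = (-21429492 - 300016) - 236470 = -21729508 - 236470 = -21965978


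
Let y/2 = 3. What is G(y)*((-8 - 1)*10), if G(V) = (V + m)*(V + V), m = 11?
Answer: -18360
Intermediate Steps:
y = 6 (y = 2*3 = 6)
G(V) = 2*V*(11 + V) (G(V) = (V + 11)*(V + V) = (11 + V)*(2*V) = 2*V*(11 + V))
G(y)*((-8 - 1)*10) = (2*6*(11 + 6))*((-8 - 1)*10) = (2*6*17)*(-9*10) = 204*(-90) = -18360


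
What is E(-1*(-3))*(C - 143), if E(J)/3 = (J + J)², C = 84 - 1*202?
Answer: -28188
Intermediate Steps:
C = -118 (C = 84 - 202 = -118)
E(J) = 12*J² (E(J) = 3*(J + J)² = 3*(2*J)² = 3*(4*J²) = 12*J²)
E(-1*(-3))*(C - 143) = (12*(-1*(-3))²)*(-118 - 143) = (12*3²)*(-261) = (12*9)*(-261) = 108*(-261) = -28188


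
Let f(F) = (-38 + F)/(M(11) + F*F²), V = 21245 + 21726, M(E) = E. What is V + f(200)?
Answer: 343768472843/8000011 ≈ 42971.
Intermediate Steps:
V = 42971
f(F) = (-38 + F)/(11 + F³) (f(F) = (-38 + F)/(11 + F*F²) = (-38 + F)/(11 + F³))
V + f(200) = 42971 + (-38 + 200)/(11 + 200³) = 42971 + 162/(11 + 8000000) = 42971 + 162/8000011 = 343768472843/8000011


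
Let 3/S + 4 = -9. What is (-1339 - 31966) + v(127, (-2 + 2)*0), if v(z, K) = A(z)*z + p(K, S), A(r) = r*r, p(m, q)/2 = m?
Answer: 2015078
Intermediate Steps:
S = -3/13 (S = 3/(-4 - 9) = 3/(-13) = 3*(-1/13) = -3/13 ≈ -0.23077)
p(m, q) = 2*m
A(r) = r²
v(z, K) = z³ + 2*K (v(z, K) = z²*z + 2*K = z³ + 2*K)
(-1339 - 31966) + v(127, (-2 + 2)*0) = (-1339 - 31966) + (127³ + 2*((-2 + 2)*0)) = -33305 + (2048383 + 2*(0*0)) = -33305 + (2048383 + 2*0) = -33305 + (2048383 + 0) = -33305 + 2048383 = 2015078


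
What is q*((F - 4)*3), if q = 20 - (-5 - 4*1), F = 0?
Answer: -348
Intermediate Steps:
q = 29 (q = 20 - (-5 - 4) = 20 - 1*(-9) = 20 + 9 = 29)
q*((F - 4)*3) = 29*((0 - 4)*3) = 29*(-4*3) = 29*(-12) = -348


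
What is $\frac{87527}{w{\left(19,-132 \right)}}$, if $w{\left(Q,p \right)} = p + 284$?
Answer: $\frac{87527}{152} \approx 575.84$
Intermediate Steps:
$w{\left(Q,p \right)} = 284 + p$
$\frac{87527}{w{\left(19,-132 \right)}} = \frac{87527}{284 - 132} = \frac{87527}{152}$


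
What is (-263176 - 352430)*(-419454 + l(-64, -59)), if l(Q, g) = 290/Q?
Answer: 4131539017419/16 ≈ 2.5822e+11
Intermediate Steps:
(-263176 - 352430)*(-419454 + l(-64, -59)) = (-263176 - 352430)*(-419454 + 290/(-64)) = -615606*(-419454 + 290*(-1/64)) = -615606*(-419454 - 145/32) = -615606*(-13422673/32) = 4131539017419/16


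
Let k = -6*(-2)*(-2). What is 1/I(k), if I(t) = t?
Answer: -1/24 ≈ -0.041667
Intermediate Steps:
k = -24 (k = 12*(-2) = -24)
1/I(k) = 1/(-24) = -1/24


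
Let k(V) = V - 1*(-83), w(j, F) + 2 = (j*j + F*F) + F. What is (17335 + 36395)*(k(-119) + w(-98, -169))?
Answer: 2039483340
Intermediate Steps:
w(j, F) = -2 + F + F**2 + j**2 (w(j, F) = -2 + ((j*j + F*F) + F) = -2 + ((j**2 + F**2) + F) = -2 + ((F**2 + j**2) + F) = -2 + (F + F**2 + j**2) = -2 + F + F**2 + j**2)
k(V) = 83 + V (k(V) = V + 83 = 83 + V)
(17335 + 36395)*(k(-119) + w(-98, -169)) = (17335 + 36395)*((83 - 119) + (-2 - 169 + (-169)**2 + (-98)**2)) = 53730*(-36 + (-2 - 169 + 28561 + 9604)) = 53730*(-36 + 37994) = 53730*37958 = 2039483340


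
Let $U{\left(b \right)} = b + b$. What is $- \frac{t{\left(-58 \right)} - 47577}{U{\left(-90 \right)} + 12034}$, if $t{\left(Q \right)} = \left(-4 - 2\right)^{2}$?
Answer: $\frac{47541}{11854} \approx 4.0105$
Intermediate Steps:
$U{\left(b \right)} = 2 b$
$t{\left(Q \right)} = 36$ ($t{\left(Q \right)} = \left(-6\right)^{2} = 36$)
$- \frac{t{\left(-58 \right)} - 47577}{U{\left(-90 \right)} + 12034} = - \frac{36 - 47577}{2 \left(-90\right) + 12034} = - \frac{-47541}{-180 + 12034} = - \frac{-47541}{11854} = \left(-1\right) \left(- \frac{47541}{11854}\right) = \frac{47541}{11854}$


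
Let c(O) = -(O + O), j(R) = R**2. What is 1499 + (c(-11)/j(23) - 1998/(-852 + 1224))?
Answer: 48989409/32798 ≈ 1493.7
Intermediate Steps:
c(O) = -2*O
1499 + (c(-11)/j(23) - 1998/(-852 + 1224)) = 1499 + ((-2*(-11))/(23**2) - 1998/(-852 + 1224)) = 1499 + (22/529 - 1998/372) = 1499 + (22*(1/529) - 1998*1/372) = 1499 + (22/529 - 333/62) = 1499 - 174793/32798 = 48989409/32798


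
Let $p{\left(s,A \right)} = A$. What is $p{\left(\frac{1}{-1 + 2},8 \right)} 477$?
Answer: $3816$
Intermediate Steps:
$p{\left(\frac{1}{-1 + 2},8 \right)} 477 = 8 \cdot 477 = 3816$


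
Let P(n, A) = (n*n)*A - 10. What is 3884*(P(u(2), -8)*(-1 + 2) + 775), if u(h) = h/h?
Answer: 2940188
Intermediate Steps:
u(h) = 1
P(n, A) = -10 + A*n² (P(n, A) = n²*A - 10 = A*n² - 10 = -10 + A*n²)
3884*(P(u(2), -8)*(-1 + 2) + 775) = 3884*((-10 - 8*1²)*(-1 + 2) + 775) = 3884*((-10 - 8*1)*1 + 775) = 3884*((-10 - 8)*1 + 775) = 3884*(-18*1 + 775) = 3884*(-18 + 775) = 3884*757 = 2940188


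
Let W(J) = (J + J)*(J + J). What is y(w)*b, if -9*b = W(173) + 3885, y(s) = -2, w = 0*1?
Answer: 247202/9 ≈ 27467.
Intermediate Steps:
W(J) = 4*J**2 (W(J) = (2*J)*(2*J) = 4*J**2)
w = 0
b = -123601/9 (b = -(4*173**2 + 3885)/9 = -(4*29929 + 3885)/9 = -(119716 + 3885)/9 = -1/9*123601 = -123601/9 ≈ -13733.)
y(w)*b = -2*(-123601/9) = 247202/9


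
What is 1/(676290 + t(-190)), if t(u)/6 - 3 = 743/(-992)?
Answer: 496/335446539 ≈ 1.4786e-6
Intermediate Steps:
t(u) = 6699/496 (t(u) = 18 + 6*(743/(-992)) = 18 + 6*(743*(-1/992)) = 18 + 6*(-743/992) = 18 - 2229/496 = 6699/496)
1/(676290 + t(-190)) = 1/(676290 + 6699/496) = 1/(335446539/496) = 496/335446539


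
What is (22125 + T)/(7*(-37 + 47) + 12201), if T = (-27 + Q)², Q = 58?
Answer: 3298/1753 ≈ 1.8813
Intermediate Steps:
T = 961 (T = (-27 + 58)² = 31² = 961)
(22125 + T)/(7*(-37 + 47) + 12201) = (22125 + 961)/(7*(-37 + 47) + 12201) = 23086/(7*10 + 12201) = 23086/(70 + 12201) = 23086/12271 = 23086*(1/12271) = 3298/1753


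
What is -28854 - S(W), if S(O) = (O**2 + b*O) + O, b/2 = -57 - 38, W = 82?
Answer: -20080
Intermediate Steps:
b = -190 (b = 2*(-57 - 38) = 2*(-95) = -190)
S(O) = O**2 - 189*O (S(O) = (O**2 - 190*O) + O = O**2 - 189*O)
-28854 - S(W) = -28854 - 82*(-189 + 82) = -28854 - 82*(-107) = -28854 - 1*(-8774) = -28854 + 8774 = -20080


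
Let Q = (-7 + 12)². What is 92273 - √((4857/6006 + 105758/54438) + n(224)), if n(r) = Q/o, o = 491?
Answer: 92273 - √2006111149929114810582/26755787058 ≈ 92271.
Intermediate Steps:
Q = 25 (Q = 5² = 25)
n(r) = 25/491
92273 - √((4857/6006 + 105758/54438) + n(224)) = 92273 - √((4857/6006 + 105758/54438) + 25/491) = 92273 - √((4857*(1/6006) + 105758*(1/54438)) + 25/491) = 92273 - √((1619/2002 + 52879/27219) + 25/491) = 92273 - √(149931319/54492438 + 25/491) = 92273 - √(74978588579/26755787058) = 92273 - √2006111149929114810582/26755787058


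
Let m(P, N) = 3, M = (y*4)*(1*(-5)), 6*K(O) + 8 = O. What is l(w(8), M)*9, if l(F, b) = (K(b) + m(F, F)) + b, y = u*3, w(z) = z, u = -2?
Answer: 1275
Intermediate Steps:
y = -6 (y = -2*3 = -6)
K(O) = -4/3 + O/6
M = 120 (M = (-6*4)*(1*(-5)) = -24*(-5) = 120)
l(F, b) = 5/3 + 7*b/6 (l(F, b) = ((-4/3 + b/6) + 3) + b = (5/3 + b/6) + b = 5/3 + 7*b/6)
l(w(8), M)*9 = (5/3 + (7/6)*120)*9 = (5/3 + 140)*9 = (425/3)*9 = 1275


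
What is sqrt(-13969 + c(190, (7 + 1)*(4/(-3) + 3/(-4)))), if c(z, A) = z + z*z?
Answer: sqrt(22321) ≈ 149.40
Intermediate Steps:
c(z, A) = z + z**2
sqrt(-13969 + c(190, (7 + 1)*(4/(-3) + 3/(-4)))) = sqrt(-13969 + 190*(1 + 190)) = sqrt(-13969 + 190*191) = sqrt(-13969 + 36290) = sqrt(22321)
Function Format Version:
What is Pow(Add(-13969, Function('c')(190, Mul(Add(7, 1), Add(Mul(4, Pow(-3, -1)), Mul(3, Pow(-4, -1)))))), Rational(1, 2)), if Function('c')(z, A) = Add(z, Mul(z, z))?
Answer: Pow(22321, Rational(1, 2)) ≈ 149.40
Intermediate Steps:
Function('c')(z, A) = Add(z, Pow(z, 2))
Pow(Add(-13969, Function('c')(190, Mul(Add(7, 1), Add(Mul(4, Pow(-3, -1)), Mul(3, Pow(-4, -1)))))), Rational(1, 2)) = Pow(Add(-13969, Mul(190, Add(1, 190))), Rational(1, 2)) = Pow(Add(-13969, Mul(190, 191)), Rational(1, 2)) = Pow(Add(-13969, 36290), Rational(1, 2)) = Pow(22321, Rational(1, 2))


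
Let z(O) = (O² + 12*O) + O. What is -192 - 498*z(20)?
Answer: -328872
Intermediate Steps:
z(O) = O² + 13*O
-192 - 498*z(20) = -192 - 9960*(13 + 20) = -192 - 9960*33 = -192 - 498*660 = -192 - 328680 = -328872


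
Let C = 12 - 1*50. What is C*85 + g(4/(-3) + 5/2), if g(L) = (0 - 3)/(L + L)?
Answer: -22619/7 ≈ -3231.3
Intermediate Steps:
g(L) = -3/(2*L) (g(L) = -3*1/(2*L) = -3/(2*L))
C = -38 (C = 12 - 50 = -38)
C*85 + g(4/(-3) + 5/2) = -38*85 - 3/(2*(4/(-3) + 5/2)) = -3230 - 3/(2*(4*(-1/3) + 5*(1/2))) = -3230 - 3/(2*(-4/3 + 5/2)) = -3230 - 3/(2*7/6) = -3230 - 3/2*6/7 = -3230 - 9/7 = -22619/7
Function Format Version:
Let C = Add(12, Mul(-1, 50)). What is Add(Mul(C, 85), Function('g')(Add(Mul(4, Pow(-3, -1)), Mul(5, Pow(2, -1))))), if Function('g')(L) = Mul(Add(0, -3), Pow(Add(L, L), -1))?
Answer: Rational(-22619, 7) ≈ -3231.3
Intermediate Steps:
Function('g')(L) = Mul(Rational(-3, 2), Pow(L, -1)) (Function('g')(L) = Mul(-3, Pow(Mul(2, L), -1)) = Mul(-3, Mul(Rational(1, 2), Pow(L, -1))) = Mul(Rational(-3, 2), Pow(L, -1)))
C = -38 (C = Add(12, -50) = -38)
Add(Mul(C, 85), Function('g')(Add(Mul(4, Pow(-3, -1)), Mul(5, Pow(2, -1))))) = Add(Mul(-38, 85), Mul(Rational(-3, 2), Pow(Add(Mul(4, Pow(-3, -1)), Mul(5, Pow(2, -1))), -1))) = Add(-3230, Mul(Rational(-3, 2), Pow(Add(Mul(4, Rational(-1, 3)), Mul(5, Rational(1, 2))), -1))) = Add(-3230, Mul(Rational(-3, 2), Pow(Add(Rational(-4, 3), Rational(5, 2)), -1))) = Add(-3230, Mul(Rational(-3, 2), Pow(Rational(7, 6), -1))) = Add(-3230, Mul(Rational(-3, 2), Rational(6, 7))) = Add(-3230, Rational(-9, 7)) = Rational(-22619, 7)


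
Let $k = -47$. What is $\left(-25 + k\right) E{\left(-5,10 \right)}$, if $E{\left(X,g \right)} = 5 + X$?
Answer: $0$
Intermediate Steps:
$\left(-25 + k\right) E{\left(-5,10 \right)} = \left(-25 - 47\right) \left(5 - 5\right) = \left(-72\right) 0 = 0$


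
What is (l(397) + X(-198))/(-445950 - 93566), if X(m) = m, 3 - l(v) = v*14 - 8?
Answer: 5745/539516 ≈ 0.010648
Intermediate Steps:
l(v) = 11 - 14*v (l(v) = 3 - (v*14 - 8) = 3 - (14*v - 8) = 3 - (-8 + 14*v) = 3 + (8 - 14*v) = 11 - 14*v)
(l(397) + X(-198))/(-445950 - 93566) = ((11 - 14*397) - 198)/(-445950 - 93566) = ((11 - 5558) - 198)/(-539516) = (-5547 - 198)*(-1/539516) = -5745*(-1/539516) = 5745/539516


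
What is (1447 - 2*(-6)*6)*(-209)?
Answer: -317471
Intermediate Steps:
(1447 - 2*(-6)*6)*(-209) = (1447 + 12*6)*(-209) = (1447 + 72)*(-209) = 1519*(-209) = -317471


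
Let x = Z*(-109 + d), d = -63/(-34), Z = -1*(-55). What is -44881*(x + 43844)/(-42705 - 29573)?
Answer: 57911345611/2457452 ≈ 23566.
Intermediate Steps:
Z = 55
d = 63/34 (d = -63*(-1/34) = 63/34 ≈ 1.8529)
x = -200365/34 (x = 55*(-109 + 63/34) = 55*(-3643/34) = -200365/34 ≈ -5893.1)
-44881*(x + 43844)/(-42705 - 29573) = -44881*(-200365/34 + 43844)/(-42705 - 29573) = -44881/((-72278/1290331/34)) = -44881/((-72278*34/1290331)) = -44881/(-2457452/1290331) = -44881*(-1290331/2457452) = 57911345611/2457452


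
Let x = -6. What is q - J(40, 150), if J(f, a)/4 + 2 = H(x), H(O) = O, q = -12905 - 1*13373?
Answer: -26246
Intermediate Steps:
q = -26278 (q = -12905 - 13373 = -26278)
J(f, a) = -32 (J(f, a) = -8 + 4*(-6) = -8 - 24 = -32)
q - J(40, 150) = -26278 - 1*(-32) = -26278 + 32 = -26246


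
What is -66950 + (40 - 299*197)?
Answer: -125813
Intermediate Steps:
-66950 + (40 - 299*197) = -66950 + (40 - 58903) = -66950 - 58863 = -125813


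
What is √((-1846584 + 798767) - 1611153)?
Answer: I*√2658970 ≈ 1630.6*I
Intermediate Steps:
√((-1846584 + 798767) - 1611153) = √(-1047817 - 1611153) = √(-2658970) = I*√2658970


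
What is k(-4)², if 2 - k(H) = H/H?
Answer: 1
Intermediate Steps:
k(H) = 1 (k(H) = 2 - H/H = 2 - 1*1 = 2 - 1 = 1)
k(-4)² = 1² = 1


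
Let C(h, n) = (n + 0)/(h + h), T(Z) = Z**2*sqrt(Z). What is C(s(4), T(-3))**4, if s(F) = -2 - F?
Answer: 729/256 ≈ 2.8477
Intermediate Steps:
T(Z) = Z**(5/2)
C(h, n) = n/(2*h) (C(h, n) = n/((2*h)) = n*(1/(2*h)) = n/(2*h))
C(s(4), T(-3))**4 = ((-3)**(5/2)/(2*(-2 - 1*4)))**4 = ((9*I*sqrt(3))/(2*(-2 - 4)))**4 = ((1/2)*(9*I*sqrt(3))/(-6))**4 = ((1/2)*(9*I*sqrt(3))*(-1/6))**4 = (-3*I*sqrt(3)/4)**4 = 729/256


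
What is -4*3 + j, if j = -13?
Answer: -25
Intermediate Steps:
-4*3 + j = -4*3 - 13 = -12 - 13 = -25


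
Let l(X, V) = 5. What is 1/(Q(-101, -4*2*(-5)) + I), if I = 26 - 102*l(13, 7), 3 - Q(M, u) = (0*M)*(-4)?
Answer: -1/481 ≈ -0.0020790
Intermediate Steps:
Q(M, u) = 3 (Q(M, u) = 3 - 0*M*(-4) = 3 - 0*(-4) = 3 - 1*0 = 3 + 0 = 3)
I = -484 (I = 26 - 102*5 = 26 - 510 = -484)
1/(Q(-101, -4*2*(-5)) + I) = 1/(3 - 484) = 1/(-481) = -1/481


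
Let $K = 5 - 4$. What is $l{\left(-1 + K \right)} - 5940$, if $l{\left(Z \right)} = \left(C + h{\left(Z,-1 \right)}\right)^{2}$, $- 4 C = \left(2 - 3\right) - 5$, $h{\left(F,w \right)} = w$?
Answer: $- \frac{23759}{4} \approx -5939.8$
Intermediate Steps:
$K = 1$
$C = \frac{3}{2}$ ($C = - \frac{\left(2 - 3\right) - 5}{4} = - \frac{-1 - 5}{4} = \left(- \frac{1}{4}\right) \left(-6\right) = \frac{3}{2} \approx 1.5$)
$l{\left(Z \right)} = \frac{1}{4}$ ($l{\left(Z \right)} = \left(\frac{3}{2} - 1\right)^{2} = \left(\frac{1}{2}\right)^{2} = \frac{1}{4}$)
$l{\left(-1 + K \right)} - 5940 = \frac{1}{4} - 5940 = - \frac{23759}{4}$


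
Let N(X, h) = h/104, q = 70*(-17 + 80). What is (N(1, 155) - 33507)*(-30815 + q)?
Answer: 92010150065/104 ≈ 8.8471e+8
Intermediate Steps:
q = 4410 (q = 70*63 = 4410)
N(X, h) = h/104 (N(X, h) = h*(1/104) = h/104)
(N(1, 155) - 33507)*(-30815 + q) = ((1/104)*155 - 33507)*(-30815 + 4410) = (155/104 - 33507)*(-26405) = -3484573/104*(-26405) = 92010150065/104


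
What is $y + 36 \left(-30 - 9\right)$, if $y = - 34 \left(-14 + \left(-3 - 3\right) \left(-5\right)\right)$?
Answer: $-1948$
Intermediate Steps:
$y = -544$ ($y = - 34 \left(-14 - -30\right) = - 34 \left(-14 + 30\right) = \left(-34\right) 16 = -544$)
$y + 36 \left(-30 - 9\right) = -544 + 36 \left(-30 - 9\right) = -544 + 36 \left(-39\right) = -544 - 1404 = -1948$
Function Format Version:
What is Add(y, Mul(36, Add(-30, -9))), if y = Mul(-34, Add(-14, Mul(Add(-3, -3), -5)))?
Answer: -1948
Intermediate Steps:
y = -544 (y = Mul(-34, Add(-14, Mul(-6, -5))) = Mul(-34, Add(-14, 30)) = Mul(-34, 16) = -544)
Add(y, Mul(36, Add(-30, -9))) = Add(-544, Mul(36, Add(-30, -9))) = Add(-544, Mul(36, -39)) = Add(-544, -1404) = -1948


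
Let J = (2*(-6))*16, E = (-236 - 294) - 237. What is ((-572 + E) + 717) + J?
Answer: -814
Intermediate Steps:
E = -767 (E = -530 - 237 = -767)
J = -192 (J = -12*16 = -192)
((-572 + E) + 717) + J = ((-572 - 767) + 717) - 192 = (-1339 + 717) - 192 = -622 - 192 = -814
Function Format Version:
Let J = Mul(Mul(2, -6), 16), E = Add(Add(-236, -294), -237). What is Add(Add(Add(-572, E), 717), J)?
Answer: -814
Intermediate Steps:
E = -767 (E = Add(-530, -237) = -767)
J = -192 (J = Mul(-12, 16) = -192)
Add(Add(Add(-572, E), 717), J) = Add(Add(Add(-572, -767), 717), -192) = Add(Add(-1339, 717), -192) = Add(-622, -192) = -814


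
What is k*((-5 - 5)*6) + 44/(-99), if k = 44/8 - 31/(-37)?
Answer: -126778/333 ≈ -380.71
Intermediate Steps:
k = 469/74 (k = 44*(1/8) - 31*(-1/37) = 11/2 + 31/37 = 469/74 ≈ 6.3378)
k*((-5 - 5)*6) + 44/(-99) = 469*((-5 - 5)*6)/74 + 44/(-99) = 469*(-10*6)/74 + 44*(-1/99) = (469/74)*(-60) - 4/9 = -14070/37 - 4/9 = -126778/333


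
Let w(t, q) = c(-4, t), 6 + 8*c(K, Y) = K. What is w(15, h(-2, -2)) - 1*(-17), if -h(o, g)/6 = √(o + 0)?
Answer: 63/4 ≈ 15.750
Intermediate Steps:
h(o, g) = -6*√o (h(o, g) = -6*√(o + 0) = -6*√o)
c(K, Y) = -¾ + K/8
w(t, q) = -5/4 (w(t, q) = -¾ + (⅛)*(-4) = -¾ - ½ = -5/4)
w(15, h(-2, -2)) - 1*(-17) = -5/4 - 1*(-17) = -5/4 + 17 = 63/4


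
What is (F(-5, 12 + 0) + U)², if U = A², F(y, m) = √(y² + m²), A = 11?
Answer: 17956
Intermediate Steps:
F(y, m) = √(m² + y²)
U = 121 (U = 11² = 121)
(F(-5, 12 + 0) + U)² = (√((12 + 0)² + (-5)²) + 121)² = (√(12² + 25) + 121)² = (√(144 + 25) + 121)² = (√169 + 121)² = (13 + 121)² = 134² = 17956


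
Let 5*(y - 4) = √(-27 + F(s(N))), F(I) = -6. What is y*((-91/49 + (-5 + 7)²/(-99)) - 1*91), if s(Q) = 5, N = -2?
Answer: -257512/693 - 64378*I*√33/3465 ≈ -371.59 - 106.73*I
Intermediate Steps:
y = 4 + I*√33/5 (y = 4 + √(-27 - 6)/5 = 4 + √(-33)/5 = 4 + (I*√33)/5 = 4 + I*√33/5 ≈ 4.0 + 1.1489*I)
y*((-91/49 + (-5 + 7)²/(-99)) - 1*91) = (4 + I*√33/5)*((-91/49 + (-5 + 7)²/(-99)) - 1*91) = (4 + I*√33/5)*((-91*1/49 + 2²*(-1/99)) - 91) = (4 + I*√33/5)*((-13/7 + 4*(-1/99)) - 91) = (4 + I*√33/5)*((-13/7 - 4/99) - 91) = (4 + I*√33/5)*(-1315/693 - 91) = (4 + I*√33/5)*(-64378/693) = -257512/693 - 64378*I*√33/3465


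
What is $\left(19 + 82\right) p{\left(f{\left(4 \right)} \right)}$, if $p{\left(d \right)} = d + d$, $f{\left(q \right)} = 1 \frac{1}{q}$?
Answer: $\frac{101}{2} \approx 50.5$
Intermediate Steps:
$f{\left(q \right)} = \frac{1}{q}$
$p{\left(d \right)} = 2 d$
$\left(19 + 82\right) p{\left(f{\left(4 \right)} \right)} = \left(19 + 82\right) \frac{2}{4} = 101 \cdot 2 \cdot \frac{1}{4} = 101 \cdot \frac{1}{2} = \frac{101}{2}$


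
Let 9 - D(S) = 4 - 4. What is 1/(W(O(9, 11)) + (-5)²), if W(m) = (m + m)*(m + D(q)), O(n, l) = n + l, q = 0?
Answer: 1/1185 ≈ 0.00084388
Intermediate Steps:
D(S) = 9 (D(S) = 9 - (4 - 4) = 9 - 1*0 = 9 + 0 = 9)
O(n, l) = l + n
W(m) = 2*m*(9 + m) (W(m) = (m + m)*(m + 9) = (2*m)*(9 + m) = 2*m*(9 + m))
1/(W(O(9, 11)) + (-5)²) = 1/(2*(11 + 9)*(9 + (11 + 9)) + (-5)²) = 1/(2*20*(9 + 20) + 25) = 1/(2*20*29 + 25) = 1/(1160 + 25) = 1/1185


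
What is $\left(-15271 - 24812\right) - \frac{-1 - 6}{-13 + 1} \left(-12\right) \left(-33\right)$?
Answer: $-40314$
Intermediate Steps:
$\left(-15271 - 24812\right) - \frac{-1 - 6}{-13 + 1} \left(-12\right) \left(-33\right) = -40083 - - \frac{7}{-12} \left(-12\right) \left(-33\right) = -40083 - \left(-7\right) \left(- \frac{1}{12}\right) \left(-12\right) \left(-33\right) = -40083 - \frac{7}{12} \left(-12\right) \left(-33\right) = -40083 - \left(-7\right) \left(-33\right) = -40083 - 231 = -40314$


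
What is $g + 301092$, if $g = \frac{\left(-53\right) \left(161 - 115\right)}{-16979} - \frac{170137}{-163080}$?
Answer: $\frac{833707559714603}{2768935320} \approx 3.0109 \cdot 10^{5}$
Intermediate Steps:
$g = \frac{3286345163}{2768935320}$ ($g = \left(-53\right) 46 \left(- \frac{1}{16979}\right) - - \frac{170137}{163080} = \left(-2438\right) \left(- \frac{1}{16979}\right) + \frac{170137}{163080} = \frac{2438}{16979} + \frac{170137}{163080} = \frac{3286345163}{2768935320} \approx 1.1869$)
$g + 301092 = \frac{3286345163}{2768935320} + 301092 = \frac{833707559714603}{2768935320}$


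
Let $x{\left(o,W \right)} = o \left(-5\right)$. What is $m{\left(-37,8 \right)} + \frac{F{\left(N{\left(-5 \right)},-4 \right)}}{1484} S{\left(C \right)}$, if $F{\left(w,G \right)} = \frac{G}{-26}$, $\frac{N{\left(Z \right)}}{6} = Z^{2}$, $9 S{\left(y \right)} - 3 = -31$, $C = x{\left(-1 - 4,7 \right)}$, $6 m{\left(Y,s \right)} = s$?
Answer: $\frac{8266}{6201} \approx 1.333$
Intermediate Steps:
$m{\left(Y,s \right)} = \frac{s}{6}$
$x{\left(o,W \right)} = - 5 o$
$C = 25$ ($C = - 5 \left(-1 - 4\right) = \left(-5\right) \left(-5\right) = 25$)
$S{\left(y \right)} = - \frac{28}{9}$ ($S{\left(y \right)} = \frac{1}{3} + \frac{1}{9} \left(-31\right) = \frac{1}{3} - \frac{31}{9} = - \frac{28}{9}$)
$N{\left(Z \right)} = 6 Z^{2}$
$F{\left(w,G \right)} = - \frac{G}{26}$ ($F{\left(w,G \right)} = G \left(- \frac{1}{26}\right) = - \frac{G}{26}$)
$m{\left(-37,8 \right)} + \frac{F{\left(N{\left(-5 \right)},-4 \right)}}{1484} S{\left(C \right)} = \frac{1}{6} \cdot 8 + \frac{\left(- \frac{1}{26}\right) \left(-4\right)}{1484} \left(- \frac{28}{9}\right) = \frac{4}{3} + \frac{2}{13} \cdot \frac{1}{1484} \left(- \frac{28}{9}\right) = \frac{4}{3} + \frac{1}{9646} \left(- \frac{28}{9}\right) = \frac{4}{3} - \frac{2}{6201} = \frac{8266}{6201}$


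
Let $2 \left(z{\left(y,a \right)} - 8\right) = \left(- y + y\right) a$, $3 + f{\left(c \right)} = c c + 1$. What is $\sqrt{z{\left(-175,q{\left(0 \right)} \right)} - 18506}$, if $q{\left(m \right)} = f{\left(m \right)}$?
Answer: $i \sqrt{18498} \approx 136.01 i$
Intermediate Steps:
$f{\left(c \right)} = -2 + c^{2}$ ($f{\left(c \right)} = -3 + \left(c c + 1\right) = -3 + \left(c^{2} + 1\right) = -3 + \left(1 + c^{2}\right) = -2 + c^{2}$)
$q{\left(m \right)} = -2 + m^{2}$
$z{\left(y,a \right)} = 8$ ($z{\left(y,a \right)} = 8 + \frac{\left(- y + y\right) a}{2} = 8 + \frac{0 a}{2} = 8 + \frac{1}{2} \cdot 0 = 8 + 0 = 8$)
$\sqrt{z{\left(-175,q{\left(0 \right)} \right)} - 18506} = \sqrt{8 - 18506} = \sqrt{-18498} = i \sqrt{18498}$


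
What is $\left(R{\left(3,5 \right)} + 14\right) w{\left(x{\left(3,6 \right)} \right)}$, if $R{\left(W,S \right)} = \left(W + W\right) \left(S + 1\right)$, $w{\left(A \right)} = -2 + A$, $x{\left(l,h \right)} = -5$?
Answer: $-350$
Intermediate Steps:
$R{\left(W,S \right)} = 2 W \left(1 + S\right)$
$\left(R{\left(3,5 \right)} + 14\right) w{\left(x{\left(3,6 \right)} \right)} = \left(2 \cdot 3 \left(1 + 5\right) + 14\right) \left(-2 - 5\right) = \left(2 \cdot 3 \cdot 6 + 14\right) \left(-7\right) = \left(36 + 14\right) \left(-7\right) = 50 \left(-7\right) = -350$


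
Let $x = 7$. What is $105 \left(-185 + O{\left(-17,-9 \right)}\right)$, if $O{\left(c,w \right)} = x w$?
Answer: $-26040$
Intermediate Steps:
$O{\left(c,w \right)} = 7 w$
$105 \left(-185 + O{\left(-17,-9 \right)}\right) = 105 \left(-185 + 7 \left(-9\right)\right) = 105 \left(-185 - 63\right) = 105 \left(-248\right) = -26040$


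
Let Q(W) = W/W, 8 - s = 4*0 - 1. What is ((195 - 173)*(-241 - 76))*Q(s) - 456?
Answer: -7430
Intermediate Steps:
s = 9 (s = 8 - (4*0 - 1) = 8 - (0 - 1) = 8 - 1*(-1) = 8 + 1 = 9)
Q(W) = 1
((195 - 173)*(-241 - 76))*Q(s) - 456 = ((195 - 173)*(-241 - 76))*1 - 456 = (22*(-317))*1 - 456 = -6974*1 - 456 = -6974 - 456 = -7430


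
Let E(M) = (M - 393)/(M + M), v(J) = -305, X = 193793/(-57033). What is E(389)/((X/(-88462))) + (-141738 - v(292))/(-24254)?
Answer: -234073150288427/1828399359158 ≈ -128.02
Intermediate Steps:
X = -193793/57033 (X = 193793*(-1/57033) = -193793/57033 ≈ -3.3979)
E(M) = (-393 + M)/(2*M) (E(M) = (-393 + M)/((2*M)) = (-393 + M)*(1/(2*M)) = (-393 + M)/(2*M))
E(389)/((X/(-88462))) + (-141738 - v(292))/(-24254) = ((½)*(-393 + 389)/389)/((-193793/57033/(-88462))) + (-141738 - 1*(-305))/(-24254) = ((½)*(1/389)*(-4))/((-193793/57033*(-1/88462))) + (-141738 + 305)*(-1/24254) = -2/(389*193793/5045253246) - 141433*(-1/24254) = -2/389*5045253246/193793 + 141433/24254 = -10090506492/75385477 + 141433/24254 = -234073150288427/1828399359158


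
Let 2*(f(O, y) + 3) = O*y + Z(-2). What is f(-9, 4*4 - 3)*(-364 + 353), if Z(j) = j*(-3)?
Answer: 1287/2 ≈ 643.50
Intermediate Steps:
Z(j) = -3*j
f(O, y) = O*y/2 (f(O, y) = -3 + (O*y - 3*(-2))/2 = -3 + (O*y + 6)/2 = -3 + (6 + O*y)/2 = -3 + (3 + O*y/2) = O*y/2)
f(-9, 4*4 - 3)*(-364 + 353) = ((1/2)*(-9)*(4*4 - 3))*(-364 + 353) = ((1/2)*(-9)*(16 - 3))*(-11) = ((1/2)*(-9)*13)*(-11) = -117/2*(-11) = 1287/2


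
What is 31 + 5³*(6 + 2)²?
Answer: 8031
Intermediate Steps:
31 + 5³*(6 + 2)² = 31 + 125*8² = 31 + 125*64 = 31 + 8000 = 8031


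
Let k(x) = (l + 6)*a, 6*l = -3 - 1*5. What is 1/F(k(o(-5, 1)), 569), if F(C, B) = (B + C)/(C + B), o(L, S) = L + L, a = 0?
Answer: 1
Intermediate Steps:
l = -4/3 (l = (-3 - 1*5)/6 = (-3 - 5)/6 = (1/6)*(-8) = -4/3 ≈ -1.3333)
o(L, S) = 2*L
k(x) = 0 (k(x) = (-4/3 + 6)*0 = (14/3)*0 = 0)
F(C, B) = 1 (F(C, B) = (B + C)/(B + C) = 1)
1/F(k(o(-5, 1)), 569) = 1/1 = 1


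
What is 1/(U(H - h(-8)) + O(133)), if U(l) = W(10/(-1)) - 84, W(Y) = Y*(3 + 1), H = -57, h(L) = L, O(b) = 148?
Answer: 1/24 ≈ 0.041667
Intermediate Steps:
W(Y) = 4*Y (W(Y) = Y*4 = 4*Y)
U(l) = -124 (U(l) = 4*(10/(-1)) - 84 = 4*(10*(-1)) - 84 = 4*(-10) - 84 = -40 - 84 = -124)
1/(U(H - h(-8)) + O(133)) = 1/(-124 + 148) = 1/24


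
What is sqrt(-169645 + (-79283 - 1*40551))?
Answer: I*sqrt(289479) ≈ 538.03*I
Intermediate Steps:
sqrt(-169645 + (-79283 - 1*40551)) = sqrt(-169645 + (-79283 - 40551)) = sqrt(-169645 - 119834) = sqrt(-289479) = I*sqrt(289479)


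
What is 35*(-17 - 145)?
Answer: -5670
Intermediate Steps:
35*(-17 - 145) = 35*(-162) = -5670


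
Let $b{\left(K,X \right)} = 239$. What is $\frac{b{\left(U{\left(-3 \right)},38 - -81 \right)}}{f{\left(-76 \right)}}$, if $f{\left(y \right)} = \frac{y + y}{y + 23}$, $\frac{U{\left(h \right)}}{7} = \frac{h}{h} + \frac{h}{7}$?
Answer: $\frac{12667}{152} \approx 83.336$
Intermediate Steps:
$U{\left(h \right)} = 7 + h$ ($U{\left(h \right)} = 7 \left(\frac{h}{h} + \frac{h}{7}\right) = 7 \left(1 + h \frac{1}{7}\right) = 7 \left(1 + \frac{h}{7}\right) = 7 + h$)
$f{\left(y \right)} = \frac{2 y}{23 + y}$
$\frac{b{\left(U{\left(-3 \right)},38 - -81 \right)}}{f{\left(-76 \right)}} = \frac{239}{2 \left(-76\right) \frac{1}{23 - 76}} = \frac{239}{2 \left(-76\right) \frac{1}{-53}} = \frac{239}{2 \left(-76\right) \left(- \frac{1}{53}\right)} = \frac{239}{\frac{152}{53}} = 239 \cdot \frac{53}{152} = \frac{12667}{152}$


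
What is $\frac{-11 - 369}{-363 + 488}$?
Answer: $- \frac{76}{25} \approx -3.04$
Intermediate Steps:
$\frac{-11 - 369}{-363 + 488} = - \frac{380}{125} = \left(-380\right) \frac{1}{125} = - \frac{76}{25}$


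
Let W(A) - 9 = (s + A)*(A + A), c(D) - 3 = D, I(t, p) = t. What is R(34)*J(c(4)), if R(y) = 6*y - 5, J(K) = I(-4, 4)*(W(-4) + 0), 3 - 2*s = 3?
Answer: -32636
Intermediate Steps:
s = 0 (s = 3/2 - ½*3 = 3/2 - 3/2 = 0)
c(D) = 3 + D
W(A) = 9 + 2*A² (W(A) = 9 + (0 + A)*(A + A) = 9 + A*(2*A) = 9 + 2*A²)
J(K) = -164 (J(K) = -4*((9 + 2*(-4)²) + 0) = -4*((9 + 2*16) + 0) = -4*((9 + 32) + 0) = -4*(41 + 0) = -4*41 = -164)
R(y) = -5 + 6*y
R(34)*J(c(4)) = (-5 + 6*34)*(-164) = (-5 + 204)*(-164) = 199*(-164) = -32636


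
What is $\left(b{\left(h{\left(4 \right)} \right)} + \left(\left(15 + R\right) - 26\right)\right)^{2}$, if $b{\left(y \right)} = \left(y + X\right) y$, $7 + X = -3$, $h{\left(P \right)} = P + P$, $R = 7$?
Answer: $400$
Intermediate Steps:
$h{\left(P \right)} = 2 P$
$X = -10$ ($X = -7 - 3 = -10$)
$b{\left(y \right)} = y \left(-10 + y\right)$ ($b{\left(y \right)} = \left(y - 10\right) y = \left(-10 + y\right) y = y \left(-10 + y\right)$)
$\left(b{\left(h{\left(4 \right)} \right)} + \left(\left(15 + R\right) - 26\right)\right)^{2} = \left(2 \cdot 4 \left(-10 + 2 \cdot 4\right) + \left(\left(15 + 7\right) - 26\right)\right)^{2} = \left(8 \left(-10 + 8\right) + \left(22 - 26\right)\right)^{2} = \left(8 \left(-2\right) - 4\right)^{2} = \left(-16 - 4\right)^{2} = \left(-20\right)^{2} = 400$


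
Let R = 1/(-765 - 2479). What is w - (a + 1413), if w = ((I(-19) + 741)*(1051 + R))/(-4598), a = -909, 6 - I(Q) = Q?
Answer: -5064626493/7457956 ≈ -679.09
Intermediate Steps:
I(Q) = 6 - Q
R = -1/3244 (R = 1/(-3244) = -1/3244 ≈ -0.00030826)
w = -1305816669/7457956 (w = (((6 - 1*(-19)) + 741)*(1051 - 1/3244))/(-4598) = (((6 + 19) + 741)*(3409443/3244))*(-1/4598) = ((25 + 741)*(3409443/3244))*(-1/4598) = (766*(3409443/3244))*(-1/4598) = (1305816669/1622)*(-1/4598) = -1305816669/7457956 ≈ -175.09)
w - (a + 1413) = -1305816669/7457956 - (-909 + 1413) = -1305816669/7457956 - 1*504 = -1305816669/7457956 - 504 = -5064626493/7457956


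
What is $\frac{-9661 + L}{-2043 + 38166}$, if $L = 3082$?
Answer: $- \frac{2193}{12041} \approx -0.18213$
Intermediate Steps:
$\frac{-9661 + L}{-2043 + 38166} = \frac{-9661 + 3082}{-2043 + 38166} = - \frac{6579}{36123} = \left(-6579\right) \frac{1}{36123} = - \frac{2193}{12041}$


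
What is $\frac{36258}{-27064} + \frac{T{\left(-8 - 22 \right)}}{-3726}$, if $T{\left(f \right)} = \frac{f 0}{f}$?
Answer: $- \frac{18129}{13532} \approx -1.3397$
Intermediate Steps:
$T{\left(f \right)} = 0$ ($T{\left(f \right)} = \frac{0}{f} = 0$)
$\frac{36258}{-27064} + \frac{T{\left(-8 - 22 \right)}}{-3726} = \frac{36258}{-27064} + \frac{0}{-3726} = 36258 \left(- \frac{1}{27064}\right) + 0 \left(- \frac{1}{3726}\right) = - \frac{18129}{13532} + 0 = - \frac{18129}{13532}$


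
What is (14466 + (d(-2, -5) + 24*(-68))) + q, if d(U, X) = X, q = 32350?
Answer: 45179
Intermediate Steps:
(14466 + (d(-2, -5) + 24*(-68))) + q = (14466 + (-5 + 24*(-68))) + 32350 = (14466 + (-5 - 1632)) + 32350 = (14466 - 1637) + 32350 = 12829 + 32350 = 45179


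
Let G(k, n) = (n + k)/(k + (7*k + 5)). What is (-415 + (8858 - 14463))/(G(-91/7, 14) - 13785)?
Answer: 148995/341179 ≈ 0.43671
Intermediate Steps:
G(k, n) = (k + n)/(5 + 8*k) (G(k, n) = (k + n)/(k + (5 + 7*k)) = (k + n)/(5 + 8*k))
(-415 + (8858 - 14463))/(G(-91/7, 14) - 13785) = (-415 + (8858 - 14463))/((-91/7 + 14)/(5 + 8*(-91/7)) - 13785) = (-415 - 5605)/((-91*1/7 + 14)/(5 + 8*(-91*1/7)) - 13785) = -6020/((-13 + 14)/(5 + 8*(-13)) - 13785) = -6020/(1/(5 - 104) - 13785) = -6020/(1/(-99) - 13785) = -6020/(-1/99*1 - 13785) = -6020/(-1/99 - 13785) = -6020/(-1364716/99) = -6020*(-99/1364716) = 148995/341179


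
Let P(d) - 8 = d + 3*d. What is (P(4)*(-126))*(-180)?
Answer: 544320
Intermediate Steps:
P(d) = 8 + 4*d (P(d) = 8 + (d + 3*d) = 8 + 4*d)
(P(4)*(-126))*(-180) = ((8 + 4*4)*(-126))*(-180) = ((8 + 16)*(-126))*(-180) = (24*(-126))*(-180) = -3024*(-180) = 544320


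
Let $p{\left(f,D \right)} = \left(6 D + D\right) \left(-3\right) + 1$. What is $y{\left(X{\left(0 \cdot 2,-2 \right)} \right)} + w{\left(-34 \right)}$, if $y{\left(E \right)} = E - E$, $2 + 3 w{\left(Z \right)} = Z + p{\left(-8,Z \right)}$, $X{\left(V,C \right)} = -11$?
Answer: $\frac{679}{3} \approx 226.33$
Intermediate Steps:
$p{\left(f,D \right)} = 1 - 21 D$ ($p{\left(f,D \right)} = 7 D \left(-3\right) + 1 = - 21 D + 1 = 1 - 21 D$)
$w{\left(Z \right)} = - \frac{1}{3} - \frac{20 Z}{3}$ ($w{\left(Z \right)} = - \frac{2}{3} + \frac{Z - \left(-1 + 21 Z\right)}{3} = - \frac{2}{3} + \frac{1 - 20 Z}{3} = - \frac{2}{3} - \left(- \frac{1}{3} + \frac{20 Z}{3}\right) = - \frac{1}{3} - \frac{20 Z}{3}$)
$y{\left(E \right)} = 0$
$y{\left(X{\left(0 \cdot 2,-2 \right)} \right)} + w{\left(-34 \right)} = 0 - - \frac{679}{3} = 0 + \left(- \frac{1}{3} + \frac{680}{3}\right) = 0 + \frac{679}{3} = \frac{679}{3}$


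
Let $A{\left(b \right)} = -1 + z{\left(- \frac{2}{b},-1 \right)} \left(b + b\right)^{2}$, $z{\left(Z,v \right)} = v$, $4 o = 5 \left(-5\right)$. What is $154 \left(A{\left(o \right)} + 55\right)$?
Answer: $- \frac{31493}{2} \approx -15747.0$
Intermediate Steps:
$o = - \frac{25}{4}$ ($o = \frac{5 \left(-5\right)}{4} = \frac{1}{4} \left(-25\right) = - \frac{25}{4} \approx -6.25$)
$A{\left(b \right)} = -1 - 4 b^{2}$ ($A{\left(b \right)} = -1 - \left(b + b\right)^{2} = -1 - \left(2 b\right)^{2} = -1 - 4 b^{2}$)
$154 \left(A{\left(o \right)} + 55\right) = 154 \left(\left(-1 - 4 \left(- \frac{25}{4}\right)^{2}\right) + 55\right) = 154 \left(\left(-1 - \frac{625}{4}\right) + 55\right) = 154 \left(- \frac{629}{4} + 55\right) = 154 \left(- \frac{409}{4}\right) = - \frac{31493}{2}$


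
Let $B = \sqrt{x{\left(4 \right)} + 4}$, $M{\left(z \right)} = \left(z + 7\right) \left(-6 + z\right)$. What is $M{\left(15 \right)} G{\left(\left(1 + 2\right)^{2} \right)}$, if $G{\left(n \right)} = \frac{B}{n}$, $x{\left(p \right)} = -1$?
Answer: $22 \sqrt{3} \approx 38.105$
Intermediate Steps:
$M{\left(z \right)} = \left(-6 + z\right) \left(7 + z\right)$ ($M{\left(z \right)} = \left(7 + z\right) \left(-6 + z\right) = \left(-6 + z\right) \left(7 + z\right)$)
$B = \sqrt{3}$ ($B = \sqrt{-1 + 4} = \sqrt{3} \approx 1.732$)
$G{\left(n \right)} = \frac{\sqrt{3}}{n}$
$M{\left(15 \right)} G{\left(\left(1 + 2\right)^{2} \right)} = \left(-42 + 15 + 15^{2}\right) \frac{\sqrt{3}}{\left(1 + 2\right)^{2}} = \left(-42 + 15 + 225\right) \frac{\sqrt{3}}{3^{2}} = 198 \frac{\sqrt{3}}{9} = 22 \sqrt{3}$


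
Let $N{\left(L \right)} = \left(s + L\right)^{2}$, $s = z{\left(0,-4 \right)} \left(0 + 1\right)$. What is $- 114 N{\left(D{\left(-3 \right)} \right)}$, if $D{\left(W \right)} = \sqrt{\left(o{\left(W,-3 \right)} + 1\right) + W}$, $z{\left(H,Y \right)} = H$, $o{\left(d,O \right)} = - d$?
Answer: $-114$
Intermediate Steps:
$s = 0$ ($s = 0 \left(0 + 1\right) = 0 \cdot 1 = 0$)
$D{\left(W \right)} = 1$ ($D{\left(W \right)} = \sqrt{\left(- W + 1\right) + W} = \sqrt{\left(1 - W\right) + W} = \sqrt{1} = 1$)
$N{\left(L \right)} = L^{2}$ ($N{\left(L \right)} = \left(0 + L\right)^{2} = L^{2}$)
$- 114 N{\left(D{\left(-3 \right)} \right)} = - 114 \cdot 1^{2} = \left(-114\right) 1 = -114$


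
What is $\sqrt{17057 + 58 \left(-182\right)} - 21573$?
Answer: $-21573 + \sqrt{6501} \approx -21492.0$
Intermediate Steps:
$\sqrt{17057 + 58 \left(-182\right)} - 21573 = \sqrt{17057 - 10556} - 21573 = \sqrt{6501} - 21573 = -21573 + \sqrt{6501}$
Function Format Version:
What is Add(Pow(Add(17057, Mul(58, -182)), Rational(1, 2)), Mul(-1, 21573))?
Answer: Add(-21573, Pow(6501, Rational(1, 2))) ≈ -21492.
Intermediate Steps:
Add(Pow(Add(17057, Mul(58, -182)), Rational(1, 2)), Mul(-1, 21573)) = Add(Pow(Add(17057, -10556), Rational(1, 2)), -21573) = Add(Pow(6501, Rational(1, 2)), -21573) = Add(-21573, Pow(6501, Rational(1, 2)))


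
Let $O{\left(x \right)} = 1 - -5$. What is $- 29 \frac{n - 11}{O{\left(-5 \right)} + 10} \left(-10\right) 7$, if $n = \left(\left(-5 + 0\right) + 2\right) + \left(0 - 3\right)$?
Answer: $- \frac{17255}{8} \approx -2156.9$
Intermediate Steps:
$O{\left(x \right)} = 6$ ($O{\left(x \right)} = 1 + 5 = 6$)
$n = -6$ ($n = \left(-5 + 2\right) + \left(0 - 3\right) = -3 - 3 = -6$)
$- 29 \frac{n - 11}{O{\left(-5 \right)} + 10} \left(-10\right) 7 = - 29 \frac{-6 - 11}{6 + 10} \left(-10\right) 7 = - 29 \left(- \frac{17}{16}\right) \left(-10\right) 7 = - 29 \left(\left(-17\right) \frac{1}{16}\right) \left(-10\right) 7 = \left(-29\right) \left(- \frac{17}{16}\right) \left(-10\right) 7 = \frac{493}{16} \left(-10\right) 7 = \left(- \frac{2465}{8}\right) 7 = - \frac{17255}{8}$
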